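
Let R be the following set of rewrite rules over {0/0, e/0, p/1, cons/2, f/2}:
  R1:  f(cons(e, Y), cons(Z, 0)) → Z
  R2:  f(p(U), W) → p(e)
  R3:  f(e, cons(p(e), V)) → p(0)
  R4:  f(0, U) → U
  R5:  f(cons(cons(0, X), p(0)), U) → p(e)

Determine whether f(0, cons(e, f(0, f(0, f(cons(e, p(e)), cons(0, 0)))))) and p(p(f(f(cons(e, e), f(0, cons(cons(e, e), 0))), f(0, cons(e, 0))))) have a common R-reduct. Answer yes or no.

Reduce t₁ = f(0, cons(e, f(0, f(0, f(cons(e, p(e)), cons(0, 0)))))):
1. f(0, cons(e, f(0, f(0, f(cons(e, p(e)), cons(0, 0))))))  →  cons(e, f(0, f(0, f(cons(e, p(e)), cons(0, 0)))))   [R4 at ε]
2. cons(e, f(0, f(0, f(cons(e, p(e)), cons(0, 0)))))  →  cons(e, f(0, f(cons(e, p(e)), cons(0, 0))))   [R4 at 2]
3. cons(e, f(0, f(cons(e, p(e)), cons(0, 0))))  →  cons(e, f(cons(e, p(e)), cons(0, 0)))   [R4 at 2]
4. cons(e, f(cons(e, p(e)), cons(0, 0)))  →  cons(e, 0)   [R1 at 2]

Reduce t₂ = p(p(f(f(cons(e, e), f(0, cons(cons(e, e), 0))), f(0, cons(e, 0))))):
1. p(p(f(f(cons(e, e), f(0, cons(cons(e, e), 0))), f(0, cons(e, 0)))))  →  p(p(f(f(cons(e, e), cons(cons(e, e), 0)), f(0, cons(e, 0)))))   [R4 at 1.1.1.2]
2. p(p(f(f(cons(e, e), cons(cons(e, e), 0)), f(0, cons(e, 0)))))  →  p(p(f(cons(e, e), f(0, cons(e, 0)))))   [R1 at 1.1.1]
3. p(p(f(cons(e, e), f(0, cons(e, 0)))))  →  p(p(f(cons(e, e), cons(e, 0))))   [R4 at 1.1.2]
4. p(p(f(cons(e, e), cons(e, 0))))  →  p(p(e))   [R1 at 1.1]

no — NF(t₁) = cons(e, 0), NF(t₂) = p(p(e))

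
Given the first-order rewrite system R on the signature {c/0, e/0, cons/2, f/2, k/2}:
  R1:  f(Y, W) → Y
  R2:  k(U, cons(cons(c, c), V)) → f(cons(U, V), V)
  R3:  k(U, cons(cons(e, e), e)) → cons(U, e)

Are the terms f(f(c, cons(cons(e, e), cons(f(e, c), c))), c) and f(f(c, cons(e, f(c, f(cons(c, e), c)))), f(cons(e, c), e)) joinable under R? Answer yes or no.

Reduce t₁ = f(f(c, cons(cons(e, e), cons(f(e, c), c))), c):
1. f(f(c, cons(cons(e, e), cons(f(e, c), c))), c)  →  f(c, cons(cons(e, e), cons(f(e, c), c)))   [R1 at ε]
2. f(c, cons(cons(e, e), cons(f(e, c), c)))  →  c   [R1 at ε]

Reduce t₂ = f(f(c, cons(e, f(c, f(cons(c, e), c)))), f(cons(e, c), e)):
1. f(f(c, cons(e, f(c, f(cons(c, e), c)))), f(cons(e, c), e))  →  f(c, cons(e, f(c, f(cons(c, e), c))))   [R1 at ε]
2. f(c, cons(e, f(c, f(cons(c, e), c))))  →  c   [R1 at ε]

yes — NF(t₁) = c, NF(t₂) = c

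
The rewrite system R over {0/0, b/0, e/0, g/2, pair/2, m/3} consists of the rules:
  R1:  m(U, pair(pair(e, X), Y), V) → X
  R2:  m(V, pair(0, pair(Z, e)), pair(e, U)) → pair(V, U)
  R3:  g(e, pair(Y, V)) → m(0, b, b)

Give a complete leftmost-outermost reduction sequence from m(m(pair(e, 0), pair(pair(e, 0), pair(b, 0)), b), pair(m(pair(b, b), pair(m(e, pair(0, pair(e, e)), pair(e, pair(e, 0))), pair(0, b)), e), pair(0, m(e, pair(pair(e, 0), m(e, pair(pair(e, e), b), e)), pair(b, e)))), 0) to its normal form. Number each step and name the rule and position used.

1. m(m(pair(e, 0), pair(pair(e, 0), pair(b, 0)), b), pair(m(pair(b, b), pair(m(e, pair(0, pair(e, e)), pair(e, pair(e, 0))), pair(0, b)), e), pair(0, m(e, pair(pair(e, 0), m(e, pair(pair(e, e), b), e)), pair(b, e)))), 0)  →  m(0, pair(m(pair(b, b), pair(m(e, pair(0, pair(e, e)), pair(e, pair(e, 0))), pair(0, b)), e), pair(0, m(e, pair(pair(e, 0), m(e, pair(pair(e, e), b), e)), pair(b, e)))), 0)   [R1 at 1]
2. m(0, pair(m(pair(b, b), pair(m(e, pair(0, pair(e, e)), pair(e, pair(e, 0))), pair(0, b)), e), pair(0, m(e, pair(pair(e, 0), m(e, pair(pair(e, e), b), e)), pair(b, e)))), 0)  →  m(0, pair(m(pair(b, b), pair(pair(e, pair(e, 0)), pair(0, b)), e), pair(0, m(e, pair(pair(e, 0), m(e, pair(pair(e, e), b), e)), pair(b, e)))), 0)   [R2 at 2.1.2.1]
3. m(0, pair(m(pair(b, b), pair(pair(e, pair(e, 0)), pair(0, b)), e), pair(0, m(e, pair(pair(e, 0), m(e, pair(pair(e, e), b), e)), pair(b, e)))), 0)  →  m(0, pair(pair(e, 0), pair(0, m(e, pair(pair(e, 0), m(e, pair(pair(e, e), b), e)), pair(b, e)))), 0)   [R1 at 2.1]
4. m(0, pair(pair(e, 0), pair(0, m(e, pair(pair(e, 0), m(e, pair(pair(e, e), b), e)), pair(b, e)))), 0)  →  0   [R1 at ε]

0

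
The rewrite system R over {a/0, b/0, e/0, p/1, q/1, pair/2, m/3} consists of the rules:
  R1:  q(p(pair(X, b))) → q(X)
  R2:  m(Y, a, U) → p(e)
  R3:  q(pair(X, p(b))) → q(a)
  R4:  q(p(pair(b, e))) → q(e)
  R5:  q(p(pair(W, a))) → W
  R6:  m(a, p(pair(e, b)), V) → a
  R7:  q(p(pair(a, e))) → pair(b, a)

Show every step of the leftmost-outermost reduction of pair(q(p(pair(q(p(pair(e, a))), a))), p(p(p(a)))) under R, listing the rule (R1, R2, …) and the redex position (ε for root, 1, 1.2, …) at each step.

pair(e, p(p(p(a))))

1. pair(q(p(pair(q(p(pair(e, a))), a))), p(p(p(a))))  →  pair(q(p(pair(e, a))), p(p(p(a))))   [R5 at 1]
2. pair(q(p(pair(e, a))), p(p(p(a))))  →  pair(e, p(p(p(a))))   [R5 at 1]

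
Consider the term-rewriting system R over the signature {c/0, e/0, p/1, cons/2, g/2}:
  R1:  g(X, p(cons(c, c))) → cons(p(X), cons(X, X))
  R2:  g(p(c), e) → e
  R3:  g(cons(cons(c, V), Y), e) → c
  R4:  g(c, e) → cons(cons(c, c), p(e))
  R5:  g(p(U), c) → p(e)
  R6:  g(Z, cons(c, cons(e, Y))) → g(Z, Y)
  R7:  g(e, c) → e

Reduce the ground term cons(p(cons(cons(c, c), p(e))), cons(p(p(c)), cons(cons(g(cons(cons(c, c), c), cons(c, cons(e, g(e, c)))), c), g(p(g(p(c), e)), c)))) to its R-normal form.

cons(p(cons(cons(c, c), p(e))), cons(p(p(c)), cons(cons(c, c), p(e))))

1. cons(p(cons(cons(c, c), p(e))), cons(p(p(c)), cons(cons(g(cons(cons(c, c), c), cons(c, cons(e, g(e, c)))), c), g(p(g(p(c), e)), c))))  →  cons(p(cons(cons(c, c), p(e))), cons(p(p(c)), cons(cons(g(cons(cons(c, c), c), g(e, c)), c), g(p(g(p(c), e)), c))))   [R6 at 2.2.1.1]
2. cons(p(cons(cons(c, c), p(e))), cons(p(p(c)), cons(cons(g(cons(cons(c, c), c), g(e, c)), c), g(p(g(p(c), e)), c))))  →  cons(p(cons(cons(c, c), p(e))), cons(p(p(c)), cons(cons(g(cons(cons(c, c), c), e), c), g(p(g(p(c), e)), c))))   [R7 at 2.2.1.1.2]
3. cons(p(cons(cons(c, c), p(e))), cons(p(p(c)), cons(cons(g(cons(cons(c, c), c), e), c), g(p(g(p(c), e)), c))))  →  cons(p(cons(cons(c, c), p(e))), cons(p(p(c)), cons(cons(c, c), g(p(g(p(c), e)), c))))   [R3 at 2.2.1.1]
4. cons(p(cons(cons(c, c), p(e))), cons(p(p(c)), cons(cons(c, c), g(p(g(p(c), e)), c))))  →  cons(p(cons(cons(c, c), p(e))), cons(p(p(c)), cons(cons(c, c), p(e))))   [R5 at 2.2.2]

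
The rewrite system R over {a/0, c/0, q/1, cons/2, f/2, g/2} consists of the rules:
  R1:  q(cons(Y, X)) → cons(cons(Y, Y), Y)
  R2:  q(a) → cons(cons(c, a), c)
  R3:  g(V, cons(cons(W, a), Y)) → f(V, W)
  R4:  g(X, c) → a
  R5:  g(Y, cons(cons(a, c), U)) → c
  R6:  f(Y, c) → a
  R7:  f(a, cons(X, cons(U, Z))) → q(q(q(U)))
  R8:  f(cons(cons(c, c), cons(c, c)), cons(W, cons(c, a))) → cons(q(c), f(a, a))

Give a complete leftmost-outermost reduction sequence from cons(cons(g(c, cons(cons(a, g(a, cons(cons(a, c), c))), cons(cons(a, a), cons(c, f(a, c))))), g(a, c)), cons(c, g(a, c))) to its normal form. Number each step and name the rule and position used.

cons(cons(c, a), cons(c, a))

1. cons(cons(g(c, cons(cons(a, g(a, cons(cons(a, c), c))), cons(cons(a, a), cons(c, f(a, c))))), g(a, c)), cons(c, g(a, c)))  →  cons(cons(g(c, cons(cons(a, c), cons(cons(a, a), cons(c, f(a, c))))), g(a, c)), cons(c, g(a, c)))   [R5 at 1.1.2.1.2]
2. cons(cons(g(c, cons(cons(a, c), cons(cons(a, a), cons(c, f(a, c))))), g(a, c)), cons(c, g(a, c)))  →  cons(cons(c, g(a, c)), cons(c, g(a, c)))   [R5 at 1.1]
3. cons(cons(c, g(a, c)), cons(c, g(a, c)))  →  cons(cons(c, a), cons(c, g(a, c)))   [R4 at 1.2]
4. cons(cons(c, a), cons(c, g(a, c)))  →  cons(cons(c, a), cons(c, a))   [R4 at 2.2]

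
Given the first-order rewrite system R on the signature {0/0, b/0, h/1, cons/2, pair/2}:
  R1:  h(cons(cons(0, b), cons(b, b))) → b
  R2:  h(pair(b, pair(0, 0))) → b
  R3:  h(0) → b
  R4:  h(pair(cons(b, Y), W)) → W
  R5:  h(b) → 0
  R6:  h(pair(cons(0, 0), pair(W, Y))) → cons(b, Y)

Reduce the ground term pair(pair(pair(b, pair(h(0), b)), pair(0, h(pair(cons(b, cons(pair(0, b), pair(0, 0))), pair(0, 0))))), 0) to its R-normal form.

1. pair(pair(pair(b, pair(h(0), b)), pair(0, h(pair(cons(b, cons(pair(0, b), pair(0, 0))), pair(0, 0))))), 0)  →  pair(pair(pair(b, pair(b, b)), pair(0, h(pair(cons(b, cons(pair(0, b), pair(0, 0))), pair(0, 0))))), 0)   [R3 at 1.1.2.1]
2. pair(pair(pair(b, pair(b, b)), pair(0, h(pair(cons(b, cons(pair(0, b), pair(0, 0))), pair(0, 0))))), 0)  →  pair(pair(pair(b, pair(b, b)), pair(0, pair(0, 0))), 0)   [R4 at 1.2.2]

pair(pair(pair(b, pair(b, b)), pair(0, pair(0, 0))), 0)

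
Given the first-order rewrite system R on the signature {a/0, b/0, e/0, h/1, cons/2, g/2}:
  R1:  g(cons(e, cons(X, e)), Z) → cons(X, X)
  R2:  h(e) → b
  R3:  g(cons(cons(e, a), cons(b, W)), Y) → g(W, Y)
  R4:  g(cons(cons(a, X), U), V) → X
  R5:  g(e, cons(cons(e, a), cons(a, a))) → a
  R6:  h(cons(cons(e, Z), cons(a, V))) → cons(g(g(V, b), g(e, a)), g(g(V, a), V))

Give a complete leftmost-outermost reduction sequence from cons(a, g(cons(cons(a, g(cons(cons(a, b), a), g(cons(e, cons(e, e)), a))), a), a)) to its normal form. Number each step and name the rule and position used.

cons(a, b)

1. cons(a, g(cons(cons(a, g(cons(cons(a, b), a), g(cons(e, cons(e, e)), a))), a), a))  →  cons(a, g(cons(cons(a, b), a), g(cons(e, cons(e, e)), a)))   [R4 at 2]
2. cons(a, g(cons(cons(a, b), a), g(cons(e, cons(e, e)), a)))  →  cons(a, b)   [R4 at 2]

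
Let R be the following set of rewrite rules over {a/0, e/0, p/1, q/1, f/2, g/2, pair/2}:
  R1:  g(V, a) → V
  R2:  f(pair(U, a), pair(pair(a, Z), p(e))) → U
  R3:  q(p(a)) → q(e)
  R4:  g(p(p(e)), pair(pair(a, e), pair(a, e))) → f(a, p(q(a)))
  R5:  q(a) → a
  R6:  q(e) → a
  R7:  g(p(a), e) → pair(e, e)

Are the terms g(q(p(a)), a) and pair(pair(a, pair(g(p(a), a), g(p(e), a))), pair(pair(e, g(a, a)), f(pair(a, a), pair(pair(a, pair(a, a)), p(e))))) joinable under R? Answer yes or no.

no — NF(t₁) = a, NF(t₂) = pair(pair(a, pair(p(a), p(e))), pair(pair(e, a), a))

Reduce t₁ = g(q(p(a)), a):
1. g(q(p(a)), a)  →  q(p(a))   [R1 at ε]
2. q(p(a))  →  q(e)   [R3 at ε]
3. q(e)  →  a   [R6 at ε]

Reduce t₂ = pair(pair(a, pair(g(p(a), a), g(p(e), a))), pair(pair(e, g(a, a)), f(pair(a, a), pair(pair(a, pair(a, a)), p(e))))):
1. pair(pair(a, pair(g(p(a), a), g(p(e), a))), pair(pair(e, g(a, a)), f(pair(a, a), pair(pair(a, pair(a, a)), p(e)))))  →  pair(pair(a, pair(p(a), g(p(e), a))), pair(pair(e, g(a, a)), f(pair(a, a), pair(pair(a, pair(a, a)), p(e)))))   [R1 at 1.2.1]
2. pair(pair(a, pair(p(a), g(p(e), a))), pair(pair(e, g(a, a)), f(pair(a, a), pair(pair(a, pair(a, a)), p(e)))))  →  pair(pair(a, pair(p(a), p(e))), pair(pair(e, g(a, a)), f(pair(a, a), pair(pair(a, pair(a, a)), p(e)))))   [R1 at 1.2.2]
3. pair(pair(a, pair(p(a), p(e))), pair(pair(e, g(a, a)), f(pair(a, a), pair(pair(a, pair(a, a)), p(e)))))  →  pair(pair(a, pair(p(a), p(e))), pair(pair(e, a), f(pair(a, a), pair(pair(a, pair(a, a)), p(e)))))   [R1 at 2.1.2]
4. pair(pair(a, pair(p(a), p(e))), pair(pair(e, a), f(pair(a, a), pair(pair(a, pair(a, a)), p(e)))))  →  pair(pair(a, pair(p(a), p(e))), pair(pair(e, a), a))   [R2 at 2.2]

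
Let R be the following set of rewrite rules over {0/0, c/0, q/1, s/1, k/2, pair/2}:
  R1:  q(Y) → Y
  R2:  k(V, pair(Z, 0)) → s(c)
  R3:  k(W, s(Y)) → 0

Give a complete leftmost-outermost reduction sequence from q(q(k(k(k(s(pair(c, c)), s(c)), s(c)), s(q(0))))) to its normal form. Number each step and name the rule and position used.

1. q(q(k(k(k(s(pair(c, c)), s(c)), s(c)), s(q(0)))))  →  q(k(k(k(s(pair(c, c)), s(c)), s(c)), s(q(0))))   [R1 at ε]
2. q(k(k(k(s(pair(c, c)), s(c)), s(c)), s(q(0))))  →  k(k(k(s(pair(c, c)), s(c)), s(c)), s(q(0)))   [R1 at ε]
3. k(k(k(s(pair(c, c)), s(c)), s(c)), s(q(0)))  →  0   [R3 at ε]

0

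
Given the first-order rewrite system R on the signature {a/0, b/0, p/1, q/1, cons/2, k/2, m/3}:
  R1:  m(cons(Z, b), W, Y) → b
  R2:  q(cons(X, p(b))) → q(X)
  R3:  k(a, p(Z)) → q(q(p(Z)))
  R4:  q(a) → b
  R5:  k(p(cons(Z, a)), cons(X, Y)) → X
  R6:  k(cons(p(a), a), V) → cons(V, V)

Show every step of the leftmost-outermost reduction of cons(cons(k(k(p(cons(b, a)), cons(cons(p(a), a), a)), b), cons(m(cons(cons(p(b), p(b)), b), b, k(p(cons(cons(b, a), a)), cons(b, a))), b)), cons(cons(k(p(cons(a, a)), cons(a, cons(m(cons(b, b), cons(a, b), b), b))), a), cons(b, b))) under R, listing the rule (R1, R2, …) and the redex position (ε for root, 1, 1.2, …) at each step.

cons(cons(cons(b, b), cons(b, b)), cons(cons(a, a), cons(b, b)))

1. cons(cons(k(k(p(cons(b, a)), cons(cons(p(a), a), a)), b), cons(m(cons(cons(p(b), p(b)), b), b, k(p(cons(cons(b, a), a)), cons(b, a))), b)), cons(cons(k(p(cons(a, a)), cons(a, cons(m(cons(b, b), cons(a, b), b), b))), a), cons(b, b)))  →  cons(cons(k(cons(p(a), a), b), cons(m(cons(cons(p(b), p(b)), b), b, k(p(cons(cons(b, a), a)), cons(b, a))), b)), cons(cons(k(p(cons(a, a)), cons(a, cons(m(cons(b, b), cons(a, b), b), b))), a), cons(b, b)))   [R5 at 1.1.1]
2. cons(cons(k(cons(p(a), a), b), cons(m(cons(cons(p(b), p(b)), b), b, k(p(cons(cons(b, a), a)), cons(b, a))), b)), cons(cons(k(p(cons(a, a)), cons(a, cons(m(cons(b, b), cons(a, b), b), b))), a), cons(b, b)))  →  cons(cons(cons(b, b), cons(m(cons(cons(p(b), p(b)), b), b, k(p(cons(cons(b, a), a)), cons(b, a))), b)), cons(cons(k(p(cons(a, a)), cons(a, cons(m(cons(b, b), cons(a, b), b), b))), a), cons(b, b)))   [R6 at 1.1]
3. cons(cons(cons(b, b), cons(m(cons(cons(p(b), p(b)), b), b, k(p(cons(cons(b, a), a)), cons(b, a))), b)), cons(cons(k(p(cons(a, a)), cons(a, cons(m(cons(b, b), cons(a, b), b), b))), a), cons(b, b)))  →  cons(cons(cons(b, b), cons(b, b)), cons(cons(k(p(cons(a, a)), cons(a, cons(m(cons(b, b), cons(a, b), b), b))), a), cons(b, b)))   [R1 at 1.2.1]
4. cons(cons(cons(b, b), cons(b, b)), cons(cons(k(p(cons(a, a)), cons(a, cons(m(cons(b, b), cons(a, b), b), b))), a), cons(b, b)))  →  cons(cons(cons(b, b), cons(b, b)), cons(cons(a, a), cons(b, b)))   [R5 at 2.1.1]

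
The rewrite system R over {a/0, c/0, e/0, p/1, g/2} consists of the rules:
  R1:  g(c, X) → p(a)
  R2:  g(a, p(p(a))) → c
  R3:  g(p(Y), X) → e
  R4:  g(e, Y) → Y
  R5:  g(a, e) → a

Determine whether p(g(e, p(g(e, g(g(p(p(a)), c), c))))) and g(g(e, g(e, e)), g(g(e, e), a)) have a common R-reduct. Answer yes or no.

Reduce t₁ = p(g(e, p(g(e, g(g(p(p(a)), c), c))))):
1. p(g(e, p(g(e, g(g(p(p(a)), c), c)))))  →  p(p(g(e, g(g(p(p(a)), c), c))))   [R4 at 1]
2. p(p(g(e, g(g(p(p(a)), c), c))))  →  p(p(g(g(p(p(a)), c), c)))   [R4 at 1.1]
3. p(p(g(g(p(p(a)), c), c)))  →  p(p(g(e, c)))   [R3 at 1.1.1]
4. p(p(g(e, c)))  →  p(p(c))   [R4 at 1.1]

Reduce t₂ = g(g(e, g(e, e)), g(g(e, e), a)):
1. g(g(e, g(e, e)), g(g(e, e), a))  →  g(g(e, e), g(g(e, e), a))   [R4 at 1]
2. g(g(e, e), g(g(e, e), a))  →  g(e, g(g(e, e), a))   [R4 at 1]
3. g(e, g(g(e, e), a))  →  g(g(e, e), a)   [R4 at ε]
4. g(g(e, e), a)  →  g(e, a)   [R4 at 1]
5. g(e, a)  →  a   [R4 at ε]

no — NF(t₁) = p(p(c)), NF(t₂) = a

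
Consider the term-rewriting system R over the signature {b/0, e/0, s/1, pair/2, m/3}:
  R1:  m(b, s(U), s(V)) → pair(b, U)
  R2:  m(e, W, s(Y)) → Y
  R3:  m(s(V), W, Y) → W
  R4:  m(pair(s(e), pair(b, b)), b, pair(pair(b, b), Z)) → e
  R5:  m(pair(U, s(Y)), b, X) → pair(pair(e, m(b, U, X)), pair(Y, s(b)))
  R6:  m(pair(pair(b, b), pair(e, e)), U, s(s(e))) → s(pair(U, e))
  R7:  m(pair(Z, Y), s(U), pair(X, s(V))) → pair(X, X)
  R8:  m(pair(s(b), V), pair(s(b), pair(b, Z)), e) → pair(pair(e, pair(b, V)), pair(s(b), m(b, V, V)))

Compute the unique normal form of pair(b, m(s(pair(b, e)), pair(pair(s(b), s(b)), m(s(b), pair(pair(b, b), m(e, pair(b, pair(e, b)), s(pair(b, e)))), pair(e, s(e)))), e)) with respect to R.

pair(b, pair(pair(s(b), s(b)), pair(pair(b, b), pair(b, e))))

1. pair(b, m(s(pair(b, e)), pair(pair(s(b), s(b)), m(s(b), pair(pair(b, b), m(e, pair(b, pair(e, b)), s(pair(b, e)))), pair(e, s(e)))), e))  →  pair(b, pair(pair(s(b), s(b)), m(s(b), pair(pair(b, b), m(e, pair(b, pair(e, b)), s(pair(b, e)))), pair(e, s(e)))))   [R3 at 2]
2. pair(b, pair(pair(s(b), s(b)), m(s(b), pair(pair(b, b), m(e, pair(b, pair(e, b)), s(pair(b, e)))), pair(e, s(e)))))  →  pair(b, pair(pair(s(b), s(b)), pair(pair(b, b), m(e, pair(b, pair(e, b)), s(pair(b, e))))))   [R3 at 2.2]
3. pair(b, pair(pair(s(b), s(b)), pair(pair(b, b), m(e, pair(b, pair(e, b)), s(pair(b, e))))))  →  pair(b, pair(pair(s(b), s(b)), pair(pair(b, b), pair(b, e))))   [R2 at 2.2.2]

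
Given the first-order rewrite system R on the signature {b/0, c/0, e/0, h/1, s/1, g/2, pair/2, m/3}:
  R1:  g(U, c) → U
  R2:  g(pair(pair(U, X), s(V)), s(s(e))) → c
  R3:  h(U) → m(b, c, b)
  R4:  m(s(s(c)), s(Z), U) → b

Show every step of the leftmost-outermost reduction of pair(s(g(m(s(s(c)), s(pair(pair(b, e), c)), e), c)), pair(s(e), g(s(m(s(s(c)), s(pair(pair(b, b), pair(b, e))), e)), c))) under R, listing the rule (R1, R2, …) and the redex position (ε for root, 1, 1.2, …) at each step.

pair(s(b), pair(s(e), s(b)))

1. pair(s(g(m(s(s(c)), s(pair(pair(b, e), c)), e), c)), pair(s(e), g(s(m(s(s(c)), s(pair(pair(b, b), pair(b, e))), e)), c)))  →  pair(s(m(s(s(c)), s(pair(pair(b, e), c)), e)), pair(s(e), g(s(m(s(s(c)), s(pair(pair(b, b), pair(b, e))), e)), c)))   [R1 at 1.1]
2. pair(s(m(s(s(c)), s(pair(pair(b, e), c)), e)), pair(s(e), g(s(m(s(s(c)), s(pair(pair(b, b), pair(b, e))), e)), c)))  →  pair(s(b), pair(s(e), g(s(m(s(s(c)), s(pair(pair(b, b), pair(b, e))), e)), c)))   [R4 at 1.1]
3. pair(s(b), pair(s(e), g(s(m(s(s(c)), s(pair(pair(b, b), pair(b, e))), e)), c)))  →  pair(s(b), pair(s(e), s(m(s(s(c)), s(pair(pair(b, b), pair(b, e))), e))))   [R1 at 2.2]
4. pair(s(b), pair(s(e), s(m(s(s(c)), s(pair(pair(b, b), pair(b, e))), e))))  →  pair(s(b), pair(s(e), s(b)))   [R4 at 2.2.1]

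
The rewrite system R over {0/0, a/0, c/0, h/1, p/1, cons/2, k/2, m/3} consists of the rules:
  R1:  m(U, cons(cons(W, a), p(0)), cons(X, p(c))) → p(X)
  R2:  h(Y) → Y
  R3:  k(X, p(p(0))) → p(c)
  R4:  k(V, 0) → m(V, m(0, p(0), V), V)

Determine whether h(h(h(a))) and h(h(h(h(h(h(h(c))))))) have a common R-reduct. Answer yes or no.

Reduce t₁ = h(h(h(a))):
1. h(h(h(a)))  →  h(h(a))   [R2 at ε]
2. h(h(a))  →  h(a)   [R2 at ε]
3. h(a)  →  a   [R2 at ε]

Reduce t₂ = h(h(h(h(h(h(h(c))))))):
1. h(h(h(h(h(h(h(c)))))))  →  h(h(h(h(h(h(c))))))   [R2 at ε]
2. h(h(h(h(h(h(c))))))  →  h(h(h(h(h(c)))))   [R2 at ε]
3. h(h(h(h(h(c)))))  →  h(h(h(h(c))))   [R2 at ε]
4. h(h(h(h(c))))  →  h(h(h(c)))   [R2 at ε]
5. h(h(h(c)))  →  h(h(c))   [R2 at ε]
6. h(h(c))  →  h(c)   [R2 at ε]
7. h(c)  →  c   [R2 at ε]

no — NF(t₁) = a, NF(t₂) = c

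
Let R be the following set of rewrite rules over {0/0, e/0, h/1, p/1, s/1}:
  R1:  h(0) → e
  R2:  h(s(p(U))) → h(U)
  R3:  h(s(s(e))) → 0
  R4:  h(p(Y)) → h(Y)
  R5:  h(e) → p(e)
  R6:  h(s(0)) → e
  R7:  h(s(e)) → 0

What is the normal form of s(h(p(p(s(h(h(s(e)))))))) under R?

s(0)

1. s(h(p(p(s(h(h(s(e))))))))  →  s(h(p(s(h(h(s(e)))))))   [R4 at 1]
2. s(h(p(s(h(h(s(e)))))))  →  s(h(s(h(h(s(e))))))   [R4 at 1]
3. s(h(s(h(h(s(e))))))  →  s(h(s(h(0))))   [R7 at 1.1.1.1]
4. s(h(s(h(0))))  →  s(h(s(e)))   [R1 at 1.1.1]
5. s(h(s(e)))  →  s(0)   [R7 at 1]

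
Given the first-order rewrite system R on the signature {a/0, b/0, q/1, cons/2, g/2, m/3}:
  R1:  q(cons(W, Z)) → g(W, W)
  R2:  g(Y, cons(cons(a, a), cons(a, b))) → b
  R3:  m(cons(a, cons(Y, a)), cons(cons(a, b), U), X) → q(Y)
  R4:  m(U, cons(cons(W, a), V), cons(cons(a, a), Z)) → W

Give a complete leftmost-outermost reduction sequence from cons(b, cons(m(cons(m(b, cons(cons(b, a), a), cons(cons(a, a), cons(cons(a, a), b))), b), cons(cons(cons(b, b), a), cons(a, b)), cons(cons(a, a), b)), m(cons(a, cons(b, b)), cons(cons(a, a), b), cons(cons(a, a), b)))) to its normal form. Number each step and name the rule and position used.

cons(b, cons(cons(b, b), a))

1. cons(b, cons(m(cons(m(b, cons(cons(b, a), a), cons(cons(a, a), cons(cons(a, a), b))), b), cons(cons(cons(b, b), a), cons(a, b)), cons(cons(a, a), b)), m(cons(a, cons(b, b)), cons(cons(a, a), b), cons(cons(a, a), b))))  →  cons(b, cons(cons(b, b), m(cons(a, cons(b, b)), cons(cons(a, a), b), cons(cons(a, a), b))))   [R4 at 2.1]
2. cons(b, cons(cons(b, b), m(cons(a, cons(b, b)), cons(cons(a, a), b), cons(cons(a, a), b))))  →  cons(b, cons(cons(b, b), a))   [R4 at 2.2]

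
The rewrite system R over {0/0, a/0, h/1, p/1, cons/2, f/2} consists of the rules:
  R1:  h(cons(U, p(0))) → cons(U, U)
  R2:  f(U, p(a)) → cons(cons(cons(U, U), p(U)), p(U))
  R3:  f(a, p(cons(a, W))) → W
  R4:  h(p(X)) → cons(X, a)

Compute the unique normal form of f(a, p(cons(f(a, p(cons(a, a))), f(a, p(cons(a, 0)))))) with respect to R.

1. f(a, p(cons(f(a, p(cons(a, a))), f(a, p(cons(a, 0))))))  →  f(a, p(cons(a, f(a, p(cons(a, 0))))))   [R3 at 2.1.1]
2. f(a, p(cons(a, f(a, p(cons(a, 0))))))  →  f(a, p(cons(a, 0)))   [R3 at ε]
3. f(a, p(cons(a, 0)))  →  0   [R3 at ε]

0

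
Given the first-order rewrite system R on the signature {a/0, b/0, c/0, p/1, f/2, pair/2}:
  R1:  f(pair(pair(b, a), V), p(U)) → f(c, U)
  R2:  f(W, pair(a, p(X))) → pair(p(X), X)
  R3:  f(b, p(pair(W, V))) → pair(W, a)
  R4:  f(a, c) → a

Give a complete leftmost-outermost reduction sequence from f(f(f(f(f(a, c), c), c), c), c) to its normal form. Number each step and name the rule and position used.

a

1. f(f(f(f(f(a, c), c), c), c), c)  →  f(f(f(f(a, c), c), c), c)   [R4 at 1.1.1.1]
2. f(f(f(f(a, c), c), c), c)  →  f(f(f(a, c), c), c)   [R4 at 1.1.1]
3. f(f(f(a, c), c), c)  →  f(f(a, c), c)   [R4 at 1.1]
4. f(f(a, c), c)  →  f(a, c)   [R4 at 1]
5. f(a, c)  →  a   [R4 at ε]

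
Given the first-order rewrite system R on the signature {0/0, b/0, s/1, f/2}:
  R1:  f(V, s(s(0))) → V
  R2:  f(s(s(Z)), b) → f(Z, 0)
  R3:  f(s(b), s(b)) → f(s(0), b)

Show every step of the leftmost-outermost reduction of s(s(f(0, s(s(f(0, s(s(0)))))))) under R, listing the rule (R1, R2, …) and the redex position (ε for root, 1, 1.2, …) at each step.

1. s(s(f(0, s(s(f(0, s(s(0))))))))  →  s(s(f(0, s(s(0)))))   [R1 at 1.1.2.1.1]
2. s(s(f(0, s(s(0)))))  →  s(s(0))   [R1 at 1.1]

s(s(0))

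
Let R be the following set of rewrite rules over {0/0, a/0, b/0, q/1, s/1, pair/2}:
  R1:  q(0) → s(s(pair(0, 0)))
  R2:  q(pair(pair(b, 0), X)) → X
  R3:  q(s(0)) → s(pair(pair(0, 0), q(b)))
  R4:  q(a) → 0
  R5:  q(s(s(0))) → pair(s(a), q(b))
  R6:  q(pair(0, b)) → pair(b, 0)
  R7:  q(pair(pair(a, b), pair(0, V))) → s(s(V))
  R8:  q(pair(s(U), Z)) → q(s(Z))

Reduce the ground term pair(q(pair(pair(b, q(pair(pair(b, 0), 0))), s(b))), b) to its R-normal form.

pair(s(b), b)

1. pair(q(pair(pair(b, q(pair(pair(b, 0), 0))), s(b))), b)  →  pair(q(pair(pair(b, 0), s(b))), b)   [R2 at 1.1.1.2]
2. pair(q(pair(pair(b, 0), s(b))), b)  →  pair(s(b), b)   [R2 at 1]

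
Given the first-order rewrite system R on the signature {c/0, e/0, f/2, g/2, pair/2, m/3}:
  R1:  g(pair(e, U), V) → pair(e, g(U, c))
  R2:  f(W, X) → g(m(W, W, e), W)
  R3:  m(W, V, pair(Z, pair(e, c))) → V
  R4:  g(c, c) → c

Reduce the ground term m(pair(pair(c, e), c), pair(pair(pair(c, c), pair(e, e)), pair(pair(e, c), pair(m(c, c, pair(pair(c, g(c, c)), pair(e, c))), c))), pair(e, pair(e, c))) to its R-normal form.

1. m(pair(pair(c, e), c), pair(pair(pair(c, c), pair(e, e)), pair(pair(e, c), pair(m(c, c, pair(pair(c, g(c, c)), pair(e, c))), c))), pair(e, pair(e, c)))  →  pair(pair(pair(c, c), pair(e, e)), pair(pair(e, c), pair(m(c, c, pair(pair(c, g(c, c)), pair(e, c))), c)))   [R3 at ε]
2. pair(pair(pair(c, c), pair(e, e)), pair(pair(e, c), pair(m(c, c, pair(pair(c, g(c, c)), pair(e, c))), c)))  →  pair(pair(pair(c, c), pair(e, e)), pair(pair(e, c), pair(c, c)))   [R3 at 2.2.1]

pair(pair(pair(c, c), pair(e, e)), pair(pair(e, c), pair(c, c)))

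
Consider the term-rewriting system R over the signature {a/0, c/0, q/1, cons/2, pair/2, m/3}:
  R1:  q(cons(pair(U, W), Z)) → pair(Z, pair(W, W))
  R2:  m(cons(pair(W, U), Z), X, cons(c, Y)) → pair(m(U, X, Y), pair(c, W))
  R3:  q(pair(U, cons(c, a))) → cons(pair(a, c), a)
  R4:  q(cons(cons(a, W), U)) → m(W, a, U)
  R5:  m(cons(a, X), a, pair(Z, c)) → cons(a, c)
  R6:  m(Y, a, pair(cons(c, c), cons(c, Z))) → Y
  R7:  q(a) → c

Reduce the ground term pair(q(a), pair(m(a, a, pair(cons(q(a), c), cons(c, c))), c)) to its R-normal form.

1. pair(q(a), pair(m(a, a, pair(cons(q(a), c), cons(c, c))), c))  →  pair(c, pair(m(a, a, pair(cons(q(a), c), cons(c, c))), c))   [R7 at 1]
2. pair(c, pair(m(a, a, pair(cons(q(a), c), cons(c, c))), c))  →  pair(c, pair(m(a, a, pair(cons(c, c), cons(c, c))), c))   [R7 at 2.1.3.1.1]
3. pair(c, pair(m(a, a, pair(cons(c, c), cons(c, c))), c))  →  pair(c, pair(a, c))   [R6 at 2.1]

pair(c, pair(a, c))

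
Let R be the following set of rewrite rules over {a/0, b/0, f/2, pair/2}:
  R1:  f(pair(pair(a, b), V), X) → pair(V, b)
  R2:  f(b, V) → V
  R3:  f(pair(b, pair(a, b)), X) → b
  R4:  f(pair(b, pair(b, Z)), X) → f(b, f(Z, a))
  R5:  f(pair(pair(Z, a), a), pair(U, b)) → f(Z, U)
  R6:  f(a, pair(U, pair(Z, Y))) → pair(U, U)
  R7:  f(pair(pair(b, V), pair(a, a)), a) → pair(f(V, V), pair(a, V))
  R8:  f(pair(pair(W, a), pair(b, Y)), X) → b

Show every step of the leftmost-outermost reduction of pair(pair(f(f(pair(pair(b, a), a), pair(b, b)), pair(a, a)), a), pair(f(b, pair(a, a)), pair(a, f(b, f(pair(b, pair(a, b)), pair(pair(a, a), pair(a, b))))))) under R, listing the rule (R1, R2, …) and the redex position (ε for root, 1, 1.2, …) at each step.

1. pair(pair(f(f(pair(pair(b, a), a), pair(b, b)), pair(a, a)), a), pair(f(b, pair(a, a)), pair(a, f(b, f(pair(b, pair(a, b)), pair(pair(a, a), pair(a, b)))))))  →  pair(pair(f(f(b, b), pair(a, a)), a), pair(f(b, pair(a, a)), pair(a, f(b, f(pair(b, pair(a, b)), pair(pair(a, a), pair(a, b)))))))   [R5 at 1.1.1]
2. pair(pair(f(f(b, b), pair(a, a)), a), pair(f(b, pair(a, a)), pair(a, f(b, f(pair(b, pair(a, b)), pair(pair(a, a), pair(a, b)))))))  →  pair(pair(f(b, pair(a, a)), a), pair(f(b, pair(a, a)), pair(a, f(b, f(pair(b, pair(a, b)), pair(pair(a, a), pair(a, b)))))))   [R2 at 1.1.1]
3. pair(pair(f(b, pair(a, a)), a), pair(f(b, pair(a, a)), pair(a, f(b, f(pair(b, pair(a, b)), pair(pair(a, a), pair(a, b)))))))  →  pair(pair(pair(a, a), a), pair(f(b, pair(a, a)), pair(a, f(b, f(pair(b, pair(a, b)), pair(pair(a, a), pair(a, b)))))))   [R2 at 1.1]
4. pair(pair(pair(a, a), a), pair(f(b, pair(a, a)), pair(a, f(b, f(pair(b, pair(a, b)), pair(pair(a, a), pair(a, b)))))))  →  pair(pair(pair(a, a), a), pair(pair(a, a), pair(a, f(b, f(pair(b, pair(a, b)), pair(pair(a, a), pair(a, b)))))))   [R2 at 2.1]
5. pair(pair(pair(a, a), a), pair(pair(a, a), pair(a, f(b, f(pair(b, pair(a, b)), pair(pair(a, a), pair(a, b)))))))  →  pair(pair(pair(a, a), a), pair(pair(a, a), pair(a, f(pair(b, pair(a, b)), pair(pair(a, a), pair(a, b))))))   [R2 at 2.2.2]
6. pair(pair(pair(a, a), a), pair(pair(a, a), pair(a, f(pair(b, pair(a, b)), pair(pair(a, a), pair(a, b))))))  →  pair(pair(pair(a, a), a), pair(pair(a, a), pair(a, b)))   [R3 at 2.2.2]

pair(pair(pair(a, a), a), pair(pair(a, a), pair(a, b)))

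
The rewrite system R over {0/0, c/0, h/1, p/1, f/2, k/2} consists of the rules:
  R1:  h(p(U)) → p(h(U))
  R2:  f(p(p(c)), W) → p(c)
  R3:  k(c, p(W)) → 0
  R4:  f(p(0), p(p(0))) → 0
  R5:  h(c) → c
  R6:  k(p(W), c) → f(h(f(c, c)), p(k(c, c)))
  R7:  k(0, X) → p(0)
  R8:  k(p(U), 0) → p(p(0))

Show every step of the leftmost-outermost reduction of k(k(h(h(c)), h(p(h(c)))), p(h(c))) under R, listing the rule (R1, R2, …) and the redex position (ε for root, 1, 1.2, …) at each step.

p(0)

1. k(k(h(h(c)), h(p(h(c)))), p(h(c)))  →  k(k(h(c), h(p(h(c)))), p(h(c)))   [R5 at 1.1.1]
2. k(k(h(c), h(p(h(c)))), p(h(c)))  →  k(k(c, h(p(h(c)))), p(h(c)))   [R5 at 1.1]
3. k(k(c, h(p(h(c)))), p(h(c)))  →  k(k(c, p(h(h(c)))), p(h(c)))   [R1 at 1.2]
4. k(k(c, p(h(h(c)))), p(h(c)))  →  k(0, p(h(c)))   [R3 at 1]
5. k(0, p(h(c)))  →  p(0)   [R7 at ε]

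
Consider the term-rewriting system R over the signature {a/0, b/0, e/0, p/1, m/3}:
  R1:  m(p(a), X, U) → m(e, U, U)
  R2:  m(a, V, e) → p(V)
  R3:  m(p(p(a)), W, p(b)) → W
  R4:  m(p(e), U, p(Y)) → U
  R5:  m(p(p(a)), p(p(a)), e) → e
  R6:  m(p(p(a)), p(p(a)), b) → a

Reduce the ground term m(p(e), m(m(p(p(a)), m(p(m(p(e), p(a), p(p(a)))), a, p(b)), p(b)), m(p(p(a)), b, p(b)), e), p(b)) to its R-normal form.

p(b)

1. m(p(e), m(m(p(p(a)), m(p(m(p(e), p(a), p(p(a)))), a, p(b)), p(b)), m(p(p(a)), b, p(b)), e), p(b))  →  m(m(p(p(a)), m(p(m(p(e), p(a), p(p(a)))), a, p(b)), p(b)), m(p(p(a)), b, p(b)), e)   [R4 at ε]
2. m(m(p(p(a)), m(p(m(p(e), p(a), p(p(a)))), a, p(b)), p(b)), m(p(p(a)), b, p(b)), e)  →  m(m(p(m(p(e), p(a), p(p(a)))), a, p(b)), m(p(p(a)), b, p(b)), e)   [R3 at 1]
3. m(m(p(m(p(e), p(a), p(p(a)))), a, p(b)), m(p(p(a)), b, p(b)), e)  →  m(m(p(p(a)), a, p(b)), m(p(p(a)), b, p(b)), e)   [R4 at 1.1.1]
4. m(m(p(p(a)), a, p(b)), m(p(p(a)), b, p(b)), e)  →  m(a, m(p(p(a)), b, p(b)), e)   [R3 at 1]
5. m(a, m(p(p(a)), b, p(b)), e)  →  p(m(p(p(a)), b, p(b)))   [R2 at ε]
6. p(m(p(p(a)), b, p(b)))  →  p(b)   [R3 at 1]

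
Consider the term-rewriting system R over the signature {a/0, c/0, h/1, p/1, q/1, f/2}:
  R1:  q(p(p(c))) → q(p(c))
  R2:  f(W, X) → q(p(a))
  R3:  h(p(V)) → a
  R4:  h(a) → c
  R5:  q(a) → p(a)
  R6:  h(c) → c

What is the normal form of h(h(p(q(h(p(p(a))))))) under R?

c

1. h(h(p(q(h(p(p(a)))))))  →  h(a)   [R3 at 1]
2. h(a)  →  c   [R4 at ε]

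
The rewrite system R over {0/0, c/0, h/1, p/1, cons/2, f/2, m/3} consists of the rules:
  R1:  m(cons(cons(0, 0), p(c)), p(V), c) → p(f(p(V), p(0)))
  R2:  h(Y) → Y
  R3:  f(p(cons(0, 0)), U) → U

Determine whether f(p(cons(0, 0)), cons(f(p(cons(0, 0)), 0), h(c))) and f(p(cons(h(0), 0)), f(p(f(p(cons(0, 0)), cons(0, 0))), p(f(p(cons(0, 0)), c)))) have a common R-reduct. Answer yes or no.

no — NF(t₁) = cons(0, c), NF(t₂) = p(c)

Reduce t₁ = f(p(cons(0, 0)), cons(f(p(cons(0, 0)), 0), h(c))):
1. f(p(cons(0, 0)), cons(f(p(cons(0, 0)), 0), h(c)))  →  cons(f(p(cons(0, 0)), 0), h(c))   [R3 at ε]
2. cons(f(p(cons(0, 0)), 0), h(c))  →  cons(0, h(c))   [R3 at 1]
3. cons(0, h(c))  →  cons(0, c)   [R2 at 2]

Reduce t₂ = f(p(cons(h(0), 0)), f(p(f(p(cons(0, 0)), cons(0, 0))), p(f(p(cons(0, 0)), c)))):
1. f(p(cons(h(0), 0)), f(p(f(p(cons(0, 0)), cons(0, 0))), p(f(p(cons(0, 0)), c))))  →  f(p(cons(0, 0)), f(p(f(p(cons(0, 0)), cons(0, 0))), p(f(p(cons(0, 0)), c))))   [R2 at 1.1.1]
2. f(p(cons(0, 0)), f(p(f(p(cons(0, 0)), cons(0, 0))), p(f(p(cons(0, 0)), c))))  →  f(p(f(p(cons(0, 0)), cons(0, 0))), p(f(p(cons(0, 0)), c)))   [R3 at ε]
3. f(p(f(p(cons(0, 0)), cons(0, 0))), p(f(p(cons(0, 0)), c)))  →  f(p(cons(0, 0)), p(f(p(cons(0, 0)), c)))   [R3 at 1.1]
4. f(p(cons(0, 0)), p(f(p(cons(0, 0)), c)))  →  p(f(p(cons(0, 0)), c))   [R3 at ε]
5. p(f(p(cons(0, 0)), c))  →  p(c)   [R3 at 1]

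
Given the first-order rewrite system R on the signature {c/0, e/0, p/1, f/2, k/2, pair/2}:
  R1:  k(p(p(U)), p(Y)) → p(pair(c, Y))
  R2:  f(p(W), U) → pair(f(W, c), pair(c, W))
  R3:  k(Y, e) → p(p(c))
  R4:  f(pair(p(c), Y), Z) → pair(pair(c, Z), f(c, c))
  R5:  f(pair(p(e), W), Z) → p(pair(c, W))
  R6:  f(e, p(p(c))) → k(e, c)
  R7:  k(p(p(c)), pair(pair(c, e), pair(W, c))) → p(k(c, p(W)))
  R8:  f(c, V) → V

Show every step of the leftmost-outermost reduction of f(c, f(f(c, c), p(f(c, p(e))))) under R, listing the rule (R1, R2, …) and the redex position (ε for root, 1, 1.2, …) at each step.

p(p(e))

1. f(c, f(f(c, c), p(f(c, p(e)))))  →  f(f(c, c), p(f(c, p(e))))   [R8 at ε]
2. f(f(c, c), p(f(c, p(e))))  →  f(c, p(f(c, p(e))))   [R8 at 1]
3. f(c, p(f(c, p(e))))  →  p(f(c, p(e)))   [R8 at ε]
4. p(f(c, p(e)))  →  p(p(e))   [R8 at 1]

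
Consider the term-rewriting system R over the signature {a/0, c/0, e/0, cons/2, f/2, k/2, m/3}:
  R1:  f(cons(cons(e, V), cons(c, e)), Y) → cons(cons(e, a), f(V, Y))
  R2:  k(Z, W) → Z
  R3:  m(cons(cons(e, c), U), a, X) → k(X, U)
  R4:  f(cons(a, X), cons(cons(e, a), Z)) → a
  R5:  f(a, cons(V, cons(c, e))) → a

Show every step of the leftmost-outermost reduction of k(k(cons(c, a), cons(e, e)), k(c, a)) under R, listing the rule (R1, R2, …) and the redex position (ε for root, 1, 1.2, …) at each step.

cons(c, a)

1. k(k(cons(c, a), cons(e, e)), k(c, a))  →  k(cons(c, a), cons(e, e))   [R2 at ε]
2. k(cons(c, a), cons(e, e))  →  cons(c, a)   [R2 at ε]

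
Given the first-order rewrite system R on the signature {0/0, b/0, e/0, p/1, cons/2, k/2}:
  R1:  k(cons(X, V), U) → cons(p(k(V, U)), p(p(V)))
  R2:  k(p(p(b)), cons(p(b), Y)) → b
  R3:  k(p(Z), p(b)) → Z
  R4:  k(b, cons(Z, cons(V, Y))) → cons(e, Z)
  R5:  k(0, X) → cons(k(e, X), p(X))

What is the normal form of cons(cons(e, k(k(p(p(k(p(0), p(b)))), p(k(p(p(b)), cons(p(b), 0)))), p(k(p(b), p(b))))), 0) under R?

cons(cons(e, 0), 0)

1. cons(cons(e, k(k(p(p(k(p(0), p(b)))), p(k(p(p(b)), cons(p(b), 0)))), p(k(p(b), p(b))))), 0)  →  cons(cons(e, k(k(p(p(0)), p(k(p(p(b)), cons(p(b), 0)))), p(k(p(b), p(b))))), 0)   [R3 at 1.2.1.1.1.1]
2. cons(cons(e, k(k(p(p(0)), p(k(p(p(b)), cons(p(b), 0)))), p(k(p(b), p(b))))), 0)  →  cons(cons(e, k(k(p(p(0)), p(b)), p(k(p(b), p(b))))), 0)   [R2 at 1.2.1.2.1]
3. cons(cons(e, k(k(p(p(0)), p(b)), p(k(p(b), p(b))))), 0)  →  cons(cons(e, k(p(0), p(k(p(b), p(b))))), 0)   [R3 at 1.2.1]
4. cons(cons(e, k(p(0), p(k(p(b), p(b))))), 0)  →  cons(cons(e, k(p(0), p(b))), 0)   [R3 at 1.2.2.1]
5. cons(cons(e, k(p(0), p(b))), 0)  →  cons(cons(e, 0), 0)   [R3 at 1.2]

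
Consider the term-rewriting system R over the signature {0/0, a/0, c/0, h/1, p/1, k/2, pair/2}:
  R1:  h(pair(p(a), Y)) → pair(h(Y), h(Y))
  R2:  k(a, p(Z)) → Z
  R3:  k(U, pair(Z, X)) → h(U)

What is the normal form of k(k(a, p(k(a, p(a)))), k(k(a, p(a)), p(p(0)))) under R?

1. k(k(a, p(k(a, p(a)))), k(k(a, p(a)), p(p(0))))  →  k(k(a, p(a)), k(k(a, p(a)), p(p(0))))   [R2 at 1]
2. k(k(a, p(a)), k(k(a, p(a)), p(p(0))))  →  k(a, k(k(a, p(a)), p(p(0))))   [R2 at 1]
3. k(a, k(k(a, p(a)), p(p(0))))  →  k(a, k(a, p(p(0))))   [R2 at 2.1]
4. k(a, k(a, p(p(0))))  →  k(a, p(0))   [R2 at 2]
5. k(a, p(0))  →  0   [R2 at ε]

0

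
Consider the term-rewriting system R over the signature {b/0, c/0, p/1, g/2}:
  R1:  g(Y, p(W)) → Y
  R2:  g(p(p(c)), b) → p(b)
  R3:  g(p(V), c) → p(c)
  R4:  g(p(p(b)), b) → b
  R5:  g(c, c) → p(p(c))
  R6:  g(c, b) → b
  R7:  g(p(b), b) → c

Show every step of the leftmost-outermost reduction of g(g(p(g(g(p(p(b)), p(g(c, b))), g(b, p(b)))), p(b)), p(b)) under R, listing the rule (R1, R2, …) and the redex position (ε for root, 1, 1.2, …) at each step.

1. g(g(p(g(g(p(p(b)), p(g(c, b))), g(b, p(b)))), p(b)), p(b))  →  g(p(g(g(p(p(b)), p(g(c, b))), g(b, p(b)))), p(b))   [R1 at ε]
2. g(p(g(g(p(p(b)), p(g(c, b))), g(b, p(b)))), p(b))  →  p(g(g(p(p(b)), p(g(c, b))), g(b, p(b))))   [R1 at ε]
3. p(g(g(p(p(b)), p(g(c, b))), g(b, p(b))))  →  p(g(p(p(b)), g(b, p(b))))   [R1 at 1.1]
4. p(g(p(p(b)), g(b, p(b))))  →  p(g(p(p(b)), b))   [R1 at 1.2]
5. p(g(p(p(b)), b))  →  p(b)   [R4 at 1]

p(b)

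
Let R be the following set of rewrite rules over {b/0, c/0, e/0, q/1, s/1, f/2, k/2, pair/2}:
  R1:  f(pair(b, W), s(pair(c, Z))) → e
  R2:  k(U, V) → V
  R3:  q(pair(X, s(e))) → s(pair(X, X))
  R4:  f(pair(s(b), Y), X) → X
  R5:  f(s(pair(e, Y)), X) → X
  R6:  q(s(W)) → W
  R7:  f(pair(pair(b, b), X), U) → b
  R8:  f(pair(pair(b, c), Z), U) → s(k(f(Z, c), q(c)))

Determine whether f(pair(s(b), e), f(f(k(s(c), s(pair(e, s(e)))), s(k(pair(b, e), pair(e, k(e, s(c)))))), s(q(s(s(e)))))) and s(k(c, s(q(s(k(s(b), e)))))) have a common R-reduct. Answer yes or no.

yes — NF(t₁) = s(s(e)), NF(t₂) = s(s(e))

Reduce t₁ = f(pair(s(b), e), f(f(k(s(c), s(pair(e, s(e)))), s(k(pair(b, e), pair(e, k(e, s(c)))))), s(q(s(s(e)))))):
1. f(pair(s(b), e), f(f(k(s(c), s(pair(e, s(e)))), s(k(pair(b, e), pair(e, k(e, s(c)))))), s(q(s(s(e))))))  →  f(f(k(s(c), s(pair(e, s(e)))), s(k(pair(b, e), pair(e, k(e, s(c)))))), s(q(s(s(e)))))   [R4 at ε]
2. f(f(k(s(c), s(pair(e, s(e)))), s(k(pair(b, e), pair(e, k(e, s(c)))))), s(q(s(s(e)))))  →  f(f(s(pair(e, s(e))), s(k(pair(b, e), pair(e, k(e, s(c)))))), s(q(s(s(e)))))   [R2 at 1.1]
3. f(f(s(pair(e, s(e))), s(k(pair(b, e), pair(e, k(e, s(c)))))), s(q(s(s(e)))))  →  f(s(k(pair(b, e), pair(e, k(e, s(c))))), s(q(s(s(e)))))   [R5 at 1]
4. f(s(k(pair(b, e), pair(e, k(e, s(c))))), s(q(s(s(e)))))  →  f(s(pair(e, k(e, s(c)))), s(q(s(s(e)))))   [R2 at 1.1]
5. f(s(pair(e, k(e, s(c)))), s(q(s(s(e)))))  →  s(q(s(s(e))))   [R5 at ε]
6. s(q(s(s(e))))  →  s(s(e))   [R6 at 1]

Reduce t₂ = s(k(c, s(q(s(k(s(b), e)))))):
1. s(k(c, s(q(s(k(s(b), e))))))  →  s(s(q(s(k(s(b), e)))))   [R2 at 1]
2. s(s(q(s(k(s(b), e)))))  →  s(s(k(s(b), e)))   [R6 at 1.1]
3. s(s(k(s(b), e)))  →  s(s(e))   [R2 at 1.1]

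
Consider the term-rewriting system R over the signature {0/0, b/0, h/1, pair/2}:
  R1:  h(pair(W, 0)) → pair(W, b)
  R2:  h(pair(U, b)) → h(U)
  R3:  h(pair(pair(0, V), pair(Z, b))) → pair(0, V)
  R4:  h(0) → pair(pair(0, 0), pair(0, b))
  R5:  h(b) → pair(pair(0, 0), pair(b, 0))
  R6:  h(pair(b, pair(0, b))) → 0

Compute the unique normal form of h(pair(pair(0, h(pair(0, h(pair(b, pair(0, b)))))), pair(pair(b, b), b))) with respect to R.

1. h(pair(pair(0, h(pair(0, h(pair(b, pair(0, b)))))), pair(pair(b, b), b)))  →  pair(0, h(pair(0, h(pair(b, pair(0, b))))))   [R3 at ε]
2. pair(0, h(pair(0, h(pair(b, pair(0, b))))))  →  pair(0, h(pair(0, 0)))   [R6 at 2.1.2]
3. pair(0, h(pair(0, 0)))  →  pair(0, pair(0, b))   [R1 at 2]

pair(0, pair(0, b))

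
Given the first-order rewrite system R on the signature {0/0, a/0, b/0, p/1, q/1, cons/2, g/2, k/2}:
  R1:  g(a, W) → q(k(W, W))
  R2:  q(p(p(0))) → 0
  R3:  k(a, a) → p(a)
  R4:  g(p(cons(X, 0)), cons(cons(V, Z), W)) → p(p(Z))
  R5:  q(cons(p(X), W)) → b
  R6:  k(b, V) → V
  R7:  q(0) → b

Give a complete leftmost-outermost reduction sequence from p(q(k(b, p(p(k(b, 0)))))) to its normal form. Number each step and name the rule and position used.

p(0)

1. p(q(k(b, p(p(k(b, 0))))))  →  p(q(p(p(k(b, 0)))))   [R6 at 1.1]
2. p(q(p(p(k(b, 0)))))  →  p(q(p(p(0))))   [R6 at 1.1.1.1]
3. p(q(p(p(0))))  →  p(0)   [R2 at 1]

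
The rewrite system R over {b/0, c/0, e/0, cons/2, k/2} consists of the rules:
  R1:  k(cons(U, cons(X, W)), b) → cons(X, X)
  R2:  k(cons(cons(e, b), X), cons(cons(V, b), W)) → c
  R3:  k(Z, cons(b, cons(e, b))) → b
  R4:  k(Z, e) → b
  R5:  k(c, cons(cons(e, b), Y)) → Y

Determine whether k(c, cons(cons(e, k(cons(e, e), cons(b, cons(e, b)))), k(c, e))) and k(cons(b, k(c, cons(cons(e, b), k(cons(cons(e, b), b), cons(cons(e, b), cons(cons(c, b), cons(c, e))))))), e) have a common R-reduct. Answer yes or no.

Reduce t₁ = k(c, cons(cons(e, k(cons(e, e), cons(b, cons(e, b)))), k(c, e))):
1. k(c, cons(cons(e, k(cons(e, e), cons(b, cons(e, b)))), k(c, e)))  →  k(c, cons(cons(e, b), k(c, e)))   [R3 at 2.1.2]
2. k(c, cons(cons(e, b), k(c, e)))  →  k(c, e)   [R5 at ε]
3. k(c, e)  →  b   [R4 at ε]

Reduce t₂ = k(cons(b, k(c, cons(cons(e, b), k(cons(cons(e, b), b), cons(cons(e, b), cons(cons(c, b), cons(c, e))))))), e):
1. k(cons(b, k(c, cons(cons(e, b), k(cons(cons(e, b), b), cons(cons(e, b), cons(cons(c, b), cons(c, e))))))), e)  →  b   [R4 at ε]

yes — NF(t₁) = b, NF(t₂) = b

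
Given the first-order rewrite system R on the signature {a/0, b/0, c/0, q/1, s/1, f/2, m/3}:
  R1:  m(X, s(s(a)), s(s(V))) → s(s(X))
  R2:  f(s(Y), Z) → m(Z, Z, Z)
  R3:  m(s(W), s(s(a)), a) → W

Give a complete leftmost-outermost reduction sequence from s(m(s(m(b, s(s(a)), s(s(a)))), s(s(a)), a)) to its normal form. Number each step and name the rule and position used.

1. s(m(s(m(b, s(s(a)), s(s(a)))), s(s(a)), a))  →  s(m(b, s(s(a)), s(s(a))))   [R3 at 1]
2. s(m(b, s(s(a)), s(s(a))))  →  s(s(s(b)))   [R1 at 1]

s(s(s(b)))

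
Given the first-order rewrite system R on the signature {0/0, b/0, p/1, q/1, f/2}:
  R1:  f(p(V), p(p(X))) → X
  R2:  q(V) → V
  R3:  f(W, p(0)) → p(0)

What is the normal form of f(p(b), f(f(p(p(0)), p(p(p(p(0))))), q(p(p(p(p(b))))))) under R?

b

1. f(p(b), f(f(p(p(0)), p(p(p(p(0))))), q(p(p(p(p(b)))))))  →  f(p(b), f(p(p(0)), q(p(p(p(p(b)))))))   [R1 at 2.1]
2. f(p(b), f(p(p(0)), q(p(p(p(p(b)))))))  →  f(p(b), f(p(p(0)), p(p(p(p(b))))))   [R2 at 2.2]
3. f(p(b), f(p(p(0)), p(p(p(p(b))))))  →  f(p(b), p(p(b)))   [R1 at 2]
4. f(p(b), p(p(b)))  →  b   [R1 at ε]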